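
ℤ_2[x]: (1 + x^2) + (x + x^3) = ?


Add coefficients mod 2:
x^0: 1 + 0 = 1 (mod 2)
x^1: 0 + 1 = 1 (mod 2)
x^2: 1 + 0 = 1 (mod 2)
x^3: 0 + 1 = 1 (mod 2)
Result: 1 + x + x^2 + x^3

f + g = 1 + x + x^2 + x^3


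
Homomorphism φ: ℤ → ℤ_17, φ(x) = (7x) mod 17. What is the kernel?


Kernel = preimage of identity
ker(φ) = {x ∈ ℤ : 7x ≡ 0 (mod 17)}. gcd(7,17) = 1, so 7x ≡ 0 (mod 17) ⟺ x ≡ 0 (mod 17/1 = 17). Hence ker(φ) = 17ℤ

ker(φ) = 17ℤ


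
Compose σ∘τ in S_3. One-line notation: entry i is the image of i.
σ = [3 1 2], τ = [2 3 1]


σ∘τ: apply τ first, then σ
1 →τ 2 →σ 1
2 →τ 3 →σ 2
3 →τ 1 →σ 3

σ∘τ = [1 2 3]


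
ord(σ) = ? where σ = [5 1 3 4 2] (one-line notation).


Cycle decomposition: (1 5 2)
Cycle lengths: 3
Order = lcm(3) = 3

ord(σ) = 3


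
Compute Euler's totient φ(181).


Factor n: 181 = 181
φ(n) = n · ∏(1 - 1/p) over distinct primes p | n
φ(181) = 181 · (1 - 1/181) = 180

φ(181) = 180


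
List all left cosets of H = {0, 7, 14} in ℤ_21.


H = {0, 7, 14}, |H| = 3
Number of cosets = |G|/|H| = 21/3 = 7
0 + H = {0, 7, 14}
1 + H = {1, 8, 15}
2 + H = {2, 9, 16}
3 + H = {3, 10, 17}
4 + H = {4, 11, 18}
5 + H = {5, 12, 19}
6 + H = {6, 13, 20}

Cosets: 0+H={0,7,14}; 1+H={1,8,15}; 2+H={2,9,16}; 3+H={3,10,17}; 4+H={4,11,18}; 5+H={5,12,19}; 6+H={6,13,20}


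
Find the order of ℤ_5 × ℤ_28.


|A × B| = |A| · |B|
|ℤ_5 × ℤ_28| = 5 × 28 = 140

|ℤ_5 × ℤ_28| = 140


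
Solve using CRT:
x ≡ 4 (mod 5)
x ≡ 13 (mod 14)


m₁ = 5, m₂ = 14, gcd = 1, so CRT applies. M = m₁·m₂ = 70
Let M₁ = M/m₁ = 14, M₂ = M/m₂ = 5
Find y₁ ≡ M₁⁻¹ (mod m₁): 14⁻¹ ≡ 4 (mod 5)
Find y₂ ≡ M₂⁻¹ (mod m₂): 5⁻¹ ≡ 3 (mod 14)
x = a₁·M₁·y₁ + a₂·M₂·y₂ = 4·14·4 + 13·5·3 = 419
Reduce mod 70: x ≡ 69
Check: 69 mod 5 = 4 ✓, 69 mod 14 = 13 ✓

x ≡ 69 (mod 70)


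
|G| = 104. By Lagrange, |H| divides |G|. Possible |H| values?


Lagrange's theorem: |H| divides |G|
|G| = 104
Divisors of 104: 1, 2, 4, 8, 13, 26, 52, 104

Possible subgroup orders: {1, 2, 4, 8, 13, 26, 52, 104}


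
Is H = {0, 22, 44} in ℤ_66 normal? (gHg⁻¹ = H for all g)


H = {0, 22, 44} in ℤ_66
ℤ_66 is abelian; every subgroup of an abelian group is normal

Yes, normal subgroup


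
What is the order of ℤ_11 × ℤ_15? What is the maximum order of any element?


|ℤ_11 × ℤ_15| = 11 × 15 = 165
Max element order = lcm(11,15) = 165
Cyclic? Yes (gcd=1)

|ℤ_11×ℤ_15| = 165, max element order = 165


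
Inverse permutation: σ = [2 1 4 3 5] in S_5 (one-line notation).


To find σ⁻¹, swap domain and range:
σ(1) = 2 → σ⁻¹(2) = 1
σ(2) = 1 → σ⁻¹(1) = 2
σ(3) = 4 → σ⁻¹(4) = 3
σ(4) = 3 → σ⁻¹(3) = 4
σ(5) = 5 → σ⁻¹(5) = 5

σ⁻¹ = [2 1 4 3 5]


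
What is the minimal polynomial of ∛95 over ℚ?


∛95 satisfies x³ - 95 = 0, irreducible over ℚ (no rational root; 95 is not a perfect cube)

Minimal polynomial: x³ - 95


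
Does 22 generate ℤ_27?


g generates ℤ_n iff gcd(g, n) = 1
gcd(22, 27) = 1
Since gcd = 1, 22 is a generator.

Yes, 22 generates ℤ_27


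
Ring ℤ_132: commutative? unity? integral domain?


ℤ_132 is a commutative ring with unity 1; 132 = 2×66 is composite, so 2·66 ≡ 0 gives zero divisors (not an integral domain)
Commutative: Yes
Integral domain: No
Has unity: Yes

ℤ_132: Commutative=Yes, Unity=Yes


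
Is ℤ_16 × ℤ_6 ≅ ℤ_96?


Comparing ℤ_16 × ℤ_6 and ℤ_96:
gcd(16,6) = 2 ≠ 1. Max element order in ℤ_16×ℤ_6 is lcm(16,6) = 48 < 96, so it has no element of order 96

No, ℤ_16 × ℤ_6 ≇ ℤ_96


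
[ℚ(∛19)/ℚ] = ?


∛19 has minimal polynomial x³ - 19 (irreducible over ℚ since 19 is not a perfect cube)

[ℚ(∛19)/ℚ] = 3


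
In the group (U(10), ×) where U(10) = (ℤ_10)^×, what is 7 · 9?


Operation: multiplication mod 10
7 · 9 = (a × b) mod 10 with a = 7, b = 9

7 · 9 = 3


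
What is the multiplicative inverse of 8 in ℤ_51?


Use the extended Euclidean algorithm to write 1 = 8·s + 51·t; then s mod 51 is the inverse.
Euclidean algorithm:
  8 = 0·51 + 8
  51 = 6·8 + 3
  8 = 2·3 + 2
  3 = 1·2 + 1
  2 = 2·1 + 0
gcd(8,51) = 1
Back-substitution gives: 8·(-19) + 51·(3) = 1
So 8⁻¹ ≡ -19 ≡ 32 (mod 51)
Check: 8 × 32 = 256 ≡ 1 (mod 51) ✓

8⁻¹ ≡ 32 (mod 51)


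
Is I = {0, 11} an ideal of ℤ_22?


Check ideal conditions for I = {0, 11} in ℤ_22:
(1) I is an additive subgroup? Yes
(2) For r ∈ ℤ_22 and a ∈ I: r·a ∈ I? Yes

Yes, I is an ideal of ℤ_22


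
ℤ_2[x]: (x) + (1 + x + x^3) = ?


Add coefficients mod 2:
x^0: 0 + 1 = 1 (mod 2)
x^1: 1 + 1 = 0 (mod 2)
x^2: 0 + 0 = 0 (mod 2)
x^3: 0 + 1 = 1 (mod 2)
Result: 1 + x^3

f + g = 1 + x^3


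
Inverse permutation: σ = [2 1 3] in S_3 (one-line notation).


To find σ⁻¹, swap domain and range:
σ(1) = 2 → σ⁻¹(2) = 1
σ(2) = 1 → σ⁻¹(1) = 2
σ(3) = 3 → σ⁻¹(3) = 3

σ⁻¹ = [2 1 3]


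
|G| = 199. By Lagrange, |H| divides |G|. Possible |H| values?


Lagrange's theorem: |H| divides |G|
|G| = 199
Divisors of 199: 1, 199

Possible subgroup orders: {1, 199}


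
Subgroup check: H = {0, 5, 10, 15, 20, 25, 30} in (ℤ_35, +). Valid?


Subgroup test for H = {0, 5, 10, 15, 20, 25, 30} in (ℤ_35, +):
(1) 0 ∈ H? Yes
(2) Closure: for all a,b ∈ H, (a+b) mod 35 ∈ H? Yes
(3) Inverses: for all a ∈ H, -a mod 35 ∈ H? Yes

Yes, H is a subgroup of ℤ_35


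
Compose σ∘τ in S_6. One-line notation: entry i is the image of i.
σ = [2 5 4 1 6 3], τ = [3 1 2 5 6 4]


σ∘τ: apply τ first, then σ
1 →τ 3 →σ 4
2 →τ 1 →σ 2
3 →τ 2 →σ 5
4 →τ 5 →σ 6
5 →τ 6 →σ 3
6 →τ 4 →σ 1

σ∘τ = [4 2 5 6 3 1]


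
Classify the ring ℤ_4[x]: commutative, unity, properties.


ℤ_4 has zero divisors (2·2 ≡ 0), and these lift to constant zero divisors in ℤ_4[x]; so not an integral domain
Commutative: Yes
Integral domain: No
Has unity: Yes

ℤ_4[x]: Commutative=Yes, Unity=Yes


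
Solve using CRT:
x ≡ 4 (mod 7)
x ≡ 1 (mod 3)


m₁ = 7, m₂ = 3, gcd = 1, so CRT applies. M = m₁·m₂ = 21
Let M₁ = M/m₁ = 3, M₂ = M/m₂ = 7
Find y₁ ≡ M₁⁻¹ (mod m₁): 3⁻¹ ≡ 5 (mod 7)
Find y₂ ≡ M₂⁻¹ (mod m₂): 7⁻¹ ≡ 1 (mod 3)
x = a₁·M₁·y₁ + a₂·M₂·y₂ = 4·3·5 + 1·7·1 = 67
Reduce mod 21: x ≡ 4
Check: 4 mod 7 = 4 ✓, 4 mod 3 = 1 ✓

x ≡ 4 (mod 21)


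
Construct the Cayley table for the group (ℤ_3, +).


Elements: {0, 1, 2}
Operation: addition mod 3
Entry (a, b) = (a + b) mod 3

Cayley table:
  | 0 | 1 | 2
0 | 0 | 1 | 2
1 | 1 | 2 | 0
2 | 2 | 0 | 1


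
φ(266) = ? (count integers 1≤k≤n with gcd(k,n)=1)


Factor n: 266 = 2 × 7 × 19
φ(n) = n · ∏(1 - 1/p) over distinct primes p | n
φ(266) = 266 · (1 - 1/2) · (1 - 1/7) · (1 - 1/19) = 108

φ(266) = 108


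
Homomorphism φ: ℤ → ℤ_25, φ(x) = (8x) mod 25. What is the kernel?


Kernel = preimage of identity
ker(φ) = {x ∈ ℤ : 8x ≡ 0 (mod 25)}. gcd(8,25) = 1, so 8x ≡ 0 (mod 25) ⟺ x ≡ 0 (mod 25/1 = 25). Hence ker(φ) = 25ℤ

ker(φ) = 25ℤ


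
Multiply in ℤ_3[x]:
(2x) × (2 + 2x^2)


Expand and collect like terms; reduce coefficients mod 3:
x^0: 0·2 = 0 ≡ 0 (mod 3)
x^1: 0·0 + 2·2 = 4 ≡ 1 (mod 3)
x^2: 0·2 + 2·0 = 0 ≡ 0 (mod 3)
x^3: 2·2 = 4 ≡ 1 (mod 3)
Result: x + x^3

f · g = x + x^3


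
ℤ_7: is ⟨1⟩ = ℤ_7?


g generates ℤ_n iff gcd(g, n) = 1
gcd(1, 7) = 1
Since gcd = 1, 1 is a generator.

Yes, 1 generates ℤ_7


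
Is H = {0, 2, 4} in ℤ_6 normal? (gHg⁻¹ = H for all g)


H = {0, 2, 4} in ℤ_6
ℤ_6 is abelian; every subgroup of an abelian group is normal

Yes, normal subgroup


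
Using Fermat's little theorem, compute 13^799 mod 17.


Fermat's little theorem: if p is prime and gcd(a,p)=1, then a^(p-1) ≡ 1 (mod p)
p = 17 is prime, gcd(13,17) = 1
Reduce exponent: 799 mod 16 = 15
So 13^799 ≡ 13^15 (mod 17)
13^15 mod 17 = 4

13^799 ≡ 4 (mod 17)


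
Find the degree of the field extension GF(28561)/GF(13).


GF(28561) = GF(13^4), so the extension degree is 4

[GF(28561)/GF(13)] = 4


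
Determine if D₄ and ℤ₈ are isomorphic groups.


Comparing D₄ and ℤ₈:
D₄ is non-abelian, ℤ₈ is abelian

No, D₄ ≇ ℤ₈


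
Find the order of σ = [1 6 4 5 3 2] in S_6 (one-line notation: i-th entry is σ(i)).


Cycle decomposition: (2 6) (3 4 5)
Cycle lengths: 2, 3
Order = lcm(2, 3) = 6

ord(σ) = 6


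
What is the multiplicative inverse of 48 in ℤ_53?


Use the extended Euclidean algorithm to write 1 = 48·s + 53·t; then s mod 53 is the inverse.
Euclidean algorithm:
  48 = 0·53 + 48
  53 = 1·48 + 5
  48 = 9·5 + 3
  5 = 1·3 + 2
  3 = 1·2 + 1
  2 = 2·1 + 0
gcd(48,53) = 1
Back-substitution gives: 48·(21) + 53·(-19) = 1
So 48⁻¹ ≡ 21 ≡ 21 (mod 53)
Check: 48 × 21 = 1008 ≡ 1 (mod 53) ✓

48⁻¹ ≡ 21 (mod 53)


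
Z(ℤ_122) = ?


Z(G) = {g ∈ G | gx = xg for all x ∈ G}
ℤ_122 is abelian, so Z(G) = G

Z(ℤ_122) = ℤ_122


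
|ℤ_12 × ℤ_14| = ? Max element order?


|ℤ_12 × ℤ_14| = 12 × 14 = 168
Max element order = lcm(12,14) = 84
Cyclic? No (gcd=2)

|ℤ_12×ℤ_14| = 168, max element order = 84


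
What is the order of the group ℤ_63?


ℤ_n has n elements.

|ℤ_63| = 63


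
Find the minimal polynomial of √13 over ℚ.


√13 satisfies x² - 13 = 0, irreducible over ℚ since 13 is squarefree

Minimal polynomial: x² - 13


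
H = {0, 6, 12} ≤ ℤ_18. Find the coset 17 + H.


17 + H = {17 + h (mod 18) : h ∈ H}
17+0=17, 17+6=5, 17+12=11
17 + H = {5, 11, 17} = 5 + H

17 + H = {5, 11, 17}


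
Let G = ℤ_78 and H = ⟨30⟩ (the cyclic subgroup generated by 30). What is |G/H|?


|⟨30⟩| = n / gcd(30, 78) = 78 / 6 = 13
H is normal (ℤ_78 is abelian).
|G/H| = |G| / |H| = 78 / 13 = 6

|G/H| = 6


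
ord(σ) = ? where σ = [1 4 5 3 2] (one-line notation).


Cycle decomposition: (2 4 3 5)
Cycle lengths: 4
Order = lcm(4) = 4

ord(σ) = 4


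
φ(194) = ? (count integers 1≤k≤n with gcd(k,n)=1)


Factor n: 194 = 2 × 97
φ(n) = n · ∏(1 - 1/p) over distinct primes p | n
φ(194) = 194 · (1 - 1/2) · (1 - 1/97) = 96

φ(194) = 96


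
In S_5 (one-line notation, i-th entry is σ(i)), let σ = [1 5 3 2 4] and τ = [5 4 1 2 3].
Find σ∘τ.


σ∘τ: apply τ first, then σ
1 →τ 5 →σ 4
2 →τ 4 →σ 2
3 →τ 1 →σ 1
4 →τ 2 →σ 5
5 →τ 3 →σ 3

σ∘τ = [4 2 1 5 3]


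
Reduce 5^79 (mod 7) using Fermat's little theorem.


Fermat's little theorem: if p is prime and gcd(a,p)=1, then a^(p-1) ≡ 1 (mod p)
p = 7 is prime, gcd(5,7) = 1
Reduce exponent: 79 mod 6 = 1
So 5^79 ≡ 5^1 (mod 7)
5^1 mod 7 = 5

5^79 ≡ 5 (mod 7)


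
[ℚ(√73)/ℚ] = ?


√73 has minimal polynomial x² - 73 (irreducible over ℚ since 73 is squarefree)

[ℚ(√73)/ℚ] = 2


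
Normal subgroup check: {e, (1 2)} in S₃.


H = {e, (1 2)} in S₃
(1 3)(1 2)(1 3)⁻¹ = (2 3) ∉ {e, (1 2)}, so it is not normal

No, not a normal subgroup


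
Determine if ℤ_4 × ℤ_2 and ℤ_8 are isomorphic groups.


Comparing ℤ_4 × ℤ_2 and ℤ_8:
gcd(4,2) = 2 ≠ 1. Max element order in ℤ_4×ℤ_2 is lcm(4,2) = 4 < 8, so it has no element of order 8

No, ℤ_4 × ℤ_2 ≇ ℤ_8


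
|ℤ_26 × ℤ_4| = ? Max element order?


|ℤ_26 × ℤ_4| = 26 × 4 = 104
Max element order = lcm(26,4) = 52
Cyclic? No (gcd=2)

|ℤ_26×ℤ_4| = 104, max element order = 52


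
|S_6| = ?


|S_n| = n! (number of permutations of n symbols)
|S_6| = 6! = 720

|S_6| = 720


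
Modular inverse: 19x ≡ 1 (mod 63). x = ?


Use the extended Euclidean algorithm to write 1 = 19·s + 63·t; then s mod 63 is the inverse.
Euclidean algorithm:
  19 = 0·63 + 19
  63 = 3·19 + 6
  19 = 3·6 + 1
  6 = 6·1 + 0
gcd(19,63) = 1
Back-substitution gives: 19·(10) + 63·(-3) = 1
So 19⁻¹ ≡ 10 ≡ 10 (mod 63)
Check: 19 × 10 = 190 ≡ 1 (mod 63) ✓

19⁻¹ ≡ 10 (mod 63)


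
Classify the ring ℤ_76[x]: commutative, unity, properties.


ℤ_76 has zero divisors (2·38 ≡ 0), and these lift to constant zero divisors in ℤ_76[x]; so not an integral domain
Commutative: Yes
Integral domain: No
Has unity: Yes

ℤ_76[x]: Commutative=Yes, Unity=Yes


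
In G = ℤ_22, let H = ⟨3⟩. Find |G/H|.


|⟨3⟩| = n / gcd(3, 22) = 22 / 1 = 22
H is normal (ℤ_22 is abelian).
|G/H| = |G| / |H| = 22 / 22 = 1

|G/H| = 1


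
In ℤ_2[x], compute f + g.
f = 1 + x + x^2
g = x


Add coefficients mod 2:
x^0: 1 + 0 = 1 (mod 2)
x^1: 1 + 1 = 0 (mod 2)
x^2: 1 + 0 = 1 (mod 2)
Result: 1 + x^2

f + g = 1 + x^2


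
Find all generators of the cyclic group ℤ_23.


g generates ℤ_n iff gcd(g,n) = 1
Prime factors of 23: 23
Generators are g ∈ {1,...,22} not divisible by any of these primes.
Generators: {1, 2, 3, 4, 5, 6, 7, 8, 9, 10, 11, 12, 13, 14, 15, 16, 17, 18, 19, 20, 21, 22}
Number of generators = φ(23) = 22

Generators of ℤ_23 = {1, 2, 3, 4, 5, 6, 7, 8, 9, 10, 11, 12, 13, 14, 15, 16, 17, 18, 19, 20, 21, 22}


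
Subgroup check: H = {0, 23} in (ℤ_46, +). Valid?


Subgroup test for H = {0, 23} in (ℤ_46, +):
(1) 0 ∈ H? Yes
(2) Closure: for all a,b ∈ H, (a+b) mod 46 ∈ H? Yes
(3) Inverses: for all a ∈ H, -a mod 46 ∈ H? Yes

Yes, H is a subgroup of ℤ_46


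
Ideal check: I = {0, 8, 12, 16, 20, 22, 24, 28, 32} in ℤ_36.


Check ideal conditions for I = {0, 8, 12, 16, 20, 22, 24, 28, 32} in ℤ_36:
(1) I is an additive subgroup? No
(2) For r ∈ ℤ_36 and a ∈ I: r·a ∈ I? No  [counterexample: r=2, a=20, r·a mod 36 = 4 ∉ I]

No, I is not an ideal of ℤ_36


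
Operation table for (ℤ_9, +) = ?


Elements: {0, 1, 2, 3, 4, 5, 6, 7, 8}
Operation: addition mod 9
Entry (a, b) = (a + b) mod 9

Cayley table:
  | 0 | 1 | 2 | 3 | 4 | 5 | 6 | 7 | 8
0 | 0 | 1 | 2 | 3 | 4 | 5 | 6 | 7 | 8
1 | 1 | 2 | 3 | 4 | 5 | 6 | 7 | 8 | 0
2 | 2 | 3 | 4 | 5 | 6 | 7 | 8 | 0 | 1
3 | 3 | 4 | 5 | 6 | 7 | 8 | 0 | 1 | 2
4 | 4 | 5 | 6 | 7 | 8 | 0 | 1 | 2 | 3
5 | 5 | 6 | 7 | 8 | 0 | 1 | 2 | 3 | 4
6 | 6 | 7 | 8 | 0 | 1 | 2 | 3 | 4 | 5
7 | 7 | 8 | 0 | 1 | 2 | 3 | 4 | 5 | 6
8 | 8 | 0 | 1 | 2 | 3 | 4 | 5 | 6 | 7


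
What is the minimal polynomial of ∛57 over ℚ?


∛57 satisfies x³ - 57 = 0, irreducible over ℚ (no rational root; 57 is not a perfect cube)

Minimal polynomial: x³ - 57


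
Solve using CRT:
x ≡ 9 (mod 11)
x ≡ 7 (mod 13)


m₁ = 11, m₂ = 13, gcd = 1, so CRT applies. M = m₁·m₂ = 143
Let M₁ = M/m₁ = 13, M₂ = M/m₂ = 11
Find y₁ ≡ M₁⁻¹ (mod m₁): 13⁻¹ ≡ 6 (mod 11)
Find y₂ ≡ M₂⁻¹ (mod m₂): 11⁻¹ ≡ 6 (mod 13)
x = a₁·M₁·y₁ + a₂·M₂·y₂ = 9·13·6 + 7·11·6 = 1164
Reduce mod 143: x ≡ 20
Check: 20 mod 11 = 9 ✓, 20 mod 13 = 7 ✓

x ≡ 20 (mod 143)


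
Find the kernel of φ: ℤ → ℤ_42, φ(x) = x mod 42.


Kernel = preimage of identity
ker(φ) = {x ∈ ℤ : x ≡ 0 (mod 42)} = 42ℤ = {0, ±42, ±84, ...}

ker(φ) = 42ℤ


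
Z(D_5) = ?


Z(G) = {g ∈ G | gx = xg for all x ∈ G}
For odd n, Z(D_n) = {e}: no nontrivial rotation commutes with all reflections

Z(D_5) = {e}


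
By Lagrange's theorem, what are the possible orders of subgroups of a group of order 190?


Lagrange's theorem: |H| divides |G|
|G| = 190
Divisors of 190: 1, 2, 5, 10, 19, 38, 95, 190

Possible subgroup orders: {1, 2, 5, 10, 19, 38, 95, 190}


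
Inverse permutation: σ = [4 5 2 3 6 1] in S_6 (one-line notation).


To find σ⁻¹, swap domain and range:
σ(1) = 4 → σ⁻¹(4) = 1
σ(2) = 5 → σ⁻¹(5) = 2
σ(3) = 2 → σ⁻¹(2) = 3
σ(4) = 3 → σ⁻¹(3) = 4
σ(5) = 6 → σ⁻¹(6) = 5
σ(6) = 1 → σ⁻¹(1) = 6

σ⁻¹ = [6 3 4 1 2 5]


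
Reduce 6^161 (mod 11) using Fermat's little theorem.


Fermat's little theorem: if p is prime and gcd(a,p)=1, then a^(p-1) ≡ 1 (mod p)
p = 11 is prime, gcd(6,11) = 1
Reduce exponent: 161 mod 10 = 1
So 6^161 ≡ 6^1 (mod 11)
6^1 mod 11 = 6

6^161 ≡ 6 (mod 11)


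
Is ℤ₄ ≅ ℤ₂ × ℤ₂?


Comparing ℤ₄ and ℤ₂ × ℤ₂:
ℤ₄ has an element of order 4; ℤ₂×ℤ₂ has exponent 2

No, ℤ₄ ≇ ℤ₂ × ℤ₂


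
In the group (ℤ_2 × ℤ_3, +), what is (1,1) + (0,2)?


Operation: componentwise addition mod (2, 3)
(1,1) + (0,2) = ((a₁+b₁) mod 2, (a₂+b₂) mod 3) with a = (1,1), b = (0,2)

(1,1) + (0,2) = (1,0)


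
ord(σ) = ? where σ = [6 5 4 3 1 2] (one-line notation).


Cycle decomposition: (1 6 2 5) (3 4)
Cycle lengths: 4, 2
Order = lcm(4, 2) = 4

ord(σ) = 4


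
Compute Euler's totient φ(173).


Factor n: 173 = 173
φ(n) = n · ∏(1 - 1/p) over distinct primes p | n
φ(173) = 173 · (1 - 1/173) = 172

φ(173) = 172


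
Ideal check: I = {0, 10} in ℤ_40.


Check ideal conditions for I = {0, 10} in ℤ_40:
(1) I is an additive subgroup? No
(2) For r ∈ ℤ_40 and a ∈ I: r·a ∈ I? No  [counterexample: r=2, a=10, r·a mod 40 = 20 ∉ I]

No, I is not an ideal of ℤ_40


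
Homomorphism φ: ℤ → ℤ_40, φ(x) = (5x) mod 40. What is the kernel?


Kernel = preimage of identity
ker(φ) = {x ∈ ℤ : 5x ≡ 0 (mod 40)}. gcd(5,40) = 5, so 5x ≡ 0 (mod 40) ⟺ x ≡ 0 (mod 40/5 = 8). Hence ker(φ) = 8ℤ

ker(φ) = 8ℤ


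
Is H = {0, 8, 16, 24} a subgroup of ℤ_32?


Subgroup test for H = {0, 8, 16, 24} in (ℤ_32, +):
(1) 0 ∈ H? Yes
(2) Closure: for all a,b ∈ H, (a+b) mod 32 ∈ H? Yes
(3) Inverses: for all a ∈ H, -a mod 32 ∈ H? Yes

Yes, H is a subgroup of ℤ_32


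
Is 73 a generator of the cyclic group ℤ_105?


g generates ℤ_n iff gcd(g, n) = 1
gcd(73, 105) = 1
Since gcd = 1, 73 is a generator.

Yes, 73 generates ℤ_105


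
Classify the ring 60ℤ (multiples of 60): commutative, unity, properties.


60ℤ is a commutative ring under +,× but has no multiplicative identity (1 ∉ 60ℤ); it has no zero divisors, but without unity it is not an integral domain
Commutative: Yes
Integral domain: No
Has unity: No

60ℤ (multiples of 60): Commutative=Yes, Unity=No


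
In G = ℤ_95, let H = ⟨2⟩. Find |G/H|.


|⟨2⟩| = n / gcd(2, 95) = 95 / 1 = 95
H is normal (ℤ_95 is abelian).
|G/H| = |G| / |H| = 95 / 95 = 1

|G/H| = 1


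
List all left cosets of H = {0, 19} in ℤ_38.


H = {0, 19}, |H| = 2
Number of cosets = |G|/|H| = 38/2 = 19
0 + H = {0, 19}
1 + H = {1, 20}
2 + H = {2, 21}
3 + H = {3, 22}
4 + H = {4, 23}
5 + H = {5, 24}
6 + H = {6, 25}
7 + H = {7, 26}
8 + H = {8, 27}
9 + H = {9, 28}
10 + H = {10, 29}
11 + H = {11, 30}
12 + H = {12, 31}
13 + H = {13, 32}
14 + H = {14, 33}
15 + H = {15, 34}
16 + H = {16, 35}
17 + H = {17, 36}
18 + H = {18, 37}

Cosets: 0+H={0,19}; 1+H={1,20}; 2+H={2,21}; 3+H={3,22}; 4+H={4,23}; 5+H={5,24}; 6+H={6,25}; 7+H={7,26}; 8+H={8,27}; 9+H={9,28}; 10+H={10,29}; 11+H={11,30}; 12+H={12,31}; 13+H={13,32}; 14+H={14,33}; 15+H={15,34}; 16+H={16,35}; 17+H={17,36}; 18+H={18,37}


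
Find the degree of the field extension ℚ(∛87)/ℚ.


∛87 has minimal polynomial x³ - 87 (irreducible over ℚ since 87 is not a perfect cube)

[ℚ(∛87)/ℚ] = 3


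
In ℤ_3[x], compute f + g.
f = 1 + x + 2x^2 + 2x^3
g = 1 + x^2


Add coefficients mod 3:
x^0: 1 + 1 = 2 (mod 3)
x^1: 1 + 0 = 1 (mod 3)
x^2: 2 + 1 = 0 (mod 3)
x^3: 2 + 0 = 2 (mod 3)
Result: 2 + x + 2x^3

f + g = 2 + x + 2x^3


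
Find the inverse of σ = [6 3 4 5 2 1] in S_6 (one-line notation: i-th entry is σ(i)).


To find σ⁻¹, swap domain and range:
σ(1) = 6 → σ⁻¹(6) = 1
σ(2) = 3 → σ⁻¹(3) = 2
σ(3) = 4 → σ⁻¹(4) = 3
σ(4) = 5 → σ⁻¹(5) = 4
σ(5) = 2 → σ⁻¹(2) = 5
σ(6) = 1 → σ⁻¹(1) = 6

σ⁻¹ = [6 5 2 3 4 1]


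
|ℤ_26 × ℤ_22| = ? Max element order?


|ℤ_26 × ℤ_22| = 26 × 22 = 572
Max element order = lcm(26,22) = 286
Cyclic? No (gcd=2)

|ℤ_26×ℤ_22| = 572, max element order = 286


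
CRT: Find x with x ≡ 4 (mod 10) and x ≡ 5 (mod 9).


m₁ = 10, m₂ = 9, gcd = 1, so CRT applies. M = m₁·m₂ = 90
Let M₁ = M/m₁ = 9, M₂ = M/m₂ = 10
Find y₁ ≡ M₁⁻¹ (mod m₁): 9⁻¹ ≡ 9 (mod 10)
Find y₂ ≡ M₂⁻¹ (mod m₂): 10⁻¹ ≡ 1 (mod 9)
x = a₁·M₁·y₁ + a₂·M₂·y₂ = 4·9·9 + 5·10·1 = 374
Reduce mod 90: x ≡ 14
Check: 14 mod 10 = 4 ✓, 14 mod 9 = 5 ✓

x ≡ 14 (mod 90)


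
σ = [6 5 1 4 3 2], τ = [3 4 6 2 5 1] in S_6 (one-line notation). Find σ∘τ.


σ∘τ: apply τ first, then σ
1 →τ 3 →σ 1
2 →τ 4 →σ 4
3 →τ 6 →σ 2
4 →τ 2 →σ 5
5 →τ 5 →σ 3
6 →τ 1 →σ 6

σ∘τ = [1 4 2 5 3 6]


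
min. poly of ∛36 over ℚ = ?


∛36 satisfies x³ - 36 = 0, irreducible over ℚ (no rational root; 36 is not a perfect cube)

Minimal polynomial: x³ - 36


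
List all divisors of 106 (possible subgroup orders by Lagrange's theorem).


Lagrange's theorem: |H| divides |G|
|G| = 106
Divisors of 106: 1, 2, 53, 106

Possible subgroup orders: {1, 2, 53, 106}


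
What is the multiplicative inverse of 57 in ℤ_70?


Use the extended Euclidean algorithm to write 1 = 57·s + 70·t; then s mod 70 is the inverse.
Euclidean algorithm:
  57 = 0·70 + 57
  70 = 1·57 + 13
  57 = 4·13 + 5
  13 = 2·5 + 3
  5 = 1·3 + 2
  3 = 1·2 + 1
  2 = 2·1 + 0
gcd(57,70) = 1
Back-substitution gives: 57·(-27) + 70·(22) = 1
So 57⁻¹ ≡ -27 ≡ 43 (mod 70)
Check: 57 × 43 = 2451 ≡ 1 (mod 70) ✓

57⁻¹ ≡ 43 (mod 70)


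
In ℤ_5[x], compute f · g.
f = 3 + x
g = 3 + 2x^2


Expand and collect like terms; reduce coefficients mod 5:
x^0: 3·3 = 9 ≡ 4 (mod 5)
x^1: 3·0 + 1·3 = 3 ≡ 3 (mod 5)
x^2: 3·2 + 1·0 = 6 ≡ 1 (mod 5)
x^3: 1·2 = 2 ≡ 2 (mod 5)
Result: 4 + 3x + x^2 + 2x^3

f · g = 4 + 3x + x^2 + 2x^3


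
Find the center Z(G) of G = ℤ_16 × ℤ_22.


Z(G) = {g ∈ G | gx = xg for all x ∈ G}
Direct product of abelian groups is abelian, so Z(G) = G

Z(ℤ_16 × ℤ_22) = ℤ_16 × ℤ_22


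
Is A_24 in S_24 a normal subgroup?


H = A_24 in S_24
A_24 has index 2 in S_24, and every subgroup of index 2 is normal

Yes, normal subgroup


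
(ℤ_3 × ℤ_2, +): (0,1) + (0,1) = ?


Operation: componentwise addition mod (3, 2)
(0,1) + (0,1) = ((a₁+b₁) mod 3, (a₂+b₂) mod 2) with a = (0,1), b = (0,1)

(0,1) + (0,1) = (0,0)


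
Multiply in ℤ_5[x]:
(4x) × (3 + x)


Expand and collect like terms; reduce coefficients mod 5:
x^0: 0·3 = 0 ≡ 0 (mod 5)
x^1: 0·1 + 4·3 = 12 ≡ 2 (mod 5)
x^2: 4·1 = 4 ≡ 4 (mod 5)
Result: 2x + 4x^2

f · g = 2x + 4x^2


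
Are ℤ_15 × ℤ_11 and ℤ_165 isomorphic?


Comparing ℤ_15 × ℤ_11 and ℤ_165:
gcd(15,11) = 1, so ℤ_15 × ℤ_11 ≅ ℤ_165 (CRT)

Yes, ℤ_15 × ℤ_11 ≅ ℤ_165


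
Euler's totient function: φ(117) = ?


Factor n: 117 = 3^2 × 13
φ(n) = n · ∏(1 - 1/p) over distinct primes p | n
φ(117) = 117 · (1 - 1/3) · (1 - 1/13) = 72

φ(117) = 72


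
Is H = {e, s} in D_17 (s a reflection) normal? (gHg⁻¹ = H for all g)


H = {e, s} in D_17 (s a reflection)
r·s·r⁻¹ = sr⁻² ≠ s for n ≥ 3, so {e, s} is not closed under conjugation

No, not a normal subgroup


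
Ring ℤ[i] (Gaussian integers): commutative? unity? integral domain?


ℤ[i] is a commutative integral domain with unity 1 (in fact a Euclidean domain)
Commutative: Yes
Integral domain: Yes
Has unity: Yes

ℤ[i] (Gaussian integers): Commutative=Yes, Unity=Yes


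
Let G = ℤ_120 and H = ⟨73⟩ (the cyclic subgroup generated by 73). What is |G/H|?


|⟨73⟩| = n / gcd(73, 120) = 120 / 1 = 120
H is normal (ℤ_120 is abelian).
|G/H| = |G| / |H| = 120 / 120 = 1

|G/H| = 1


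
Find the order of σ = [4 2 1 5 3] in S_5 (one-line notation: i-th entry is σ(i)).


Cycle decomposition: (1 4 5 3)
Cycle lengths: 4
Order = lcm(4) = 4

ord(σ) = 4


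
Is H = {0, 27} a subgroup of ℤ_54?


Subgroup test for H = {0, 27} in (ℤ_54, +):
(1) 0 ∈ H? Yes
(2) Closure: for all a,b ∈ H, (a+b) mod 54 ∈ H? Yes
(3) Inverses: for all a ∈ H, -a mod 54 ∈ H? Yes

Yes, H is a subgroup of ℤ_54


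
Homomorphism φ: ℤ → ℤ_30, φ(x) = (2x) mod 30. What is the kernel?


Kernel = preimage of identity
ker(φ) = {x ∈ ℤ : 2x ≡ 0 (mod 30)}. gcd(2,30) = 2, so 2x ≡ 0 (mod 30) ⟺ x ≡ 0 (mod 30/2 = 15). Hence ker(φ) = 15ℤ

ker(φ) = 15ℤ


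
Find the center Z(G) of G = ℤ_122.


Z(G) = {g ∈ G | gx = xg for all x ∈ G}
ℤ_122 is abelian, so Z(G) = G

Z(ℤ_122) = ℤ_122


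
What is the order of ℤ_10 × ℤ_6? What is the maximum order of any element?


|ℤ_10 × ℤ_6| = 10 × 6 = 60
Max element order = lcm(10,6) = 30
Cyclic? No (gcd=2)

|ℤ_10×ℤ_6| = 60, max element order = 30


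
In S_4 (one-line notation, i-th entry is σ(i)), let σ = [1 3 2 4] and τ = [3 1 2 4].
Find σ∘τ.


σ∘τ: apply τ first, then σ
1 →τ 3 →σ 2
2 →τ 1 →σ 1
3 →τ 2 →σ 3
4 →τ 4 →σ 4

σ∘τ = [2 1 3 4]


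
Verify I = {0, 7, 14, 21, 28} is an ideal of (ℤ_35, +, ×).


Check ideal conditions for I = {0, 7, 14, 21, 28} in ℤ_35:
(1) I is an additive subgroup? Yes
(2) For r ∈ ℤ_35 and a ∈ I: r·a ∈ I? Yes

Yes, I is an ideal of ℤ_35


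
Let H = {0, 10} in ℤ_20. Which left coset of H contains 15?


15 + H = {15 + h (mod 20) : h ∈ H}
15+0=15, 15+10=5
15 + H = {5, 15} = 5 + H

15 + H = {5, 15}


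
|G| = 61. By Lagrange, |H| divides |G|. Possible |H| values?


Lagrange's theorem: |H| divides |G|
|G| = 61
Divisors of 61: 1, 61

Possible subgroup orders: {1, 61}


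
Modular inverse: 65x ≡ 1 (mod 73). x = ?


Use the extended Euclidean algorithm to write 1 = 65·s + 73·t; then s mod 73 is the inverse.
Euclidean algorithm:
  65 = 0·73 + 65
  73 = 1·65 + 8
  65 = 8·8 + 1
  8 = 8·1 + 0
gcd(65,73) = 1
Back-substitution gives: 65·(9) + 73·(-8) = 1
So 65⁻¹ ≡ 9 ≡ 9 (mod 73)
Check: 65 × 9 = 585 ≡ 1 (mod 73) ✓

65⁻¹ ≡ 9 (mod 73)


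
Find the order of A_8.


|A_n| = n!/2 (even permutations)
|A_8| = 8!/2 = 40320/2 = 20160

|A_8| = 20160


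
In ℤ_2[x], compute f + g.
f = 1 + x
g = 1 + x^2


Add coefficients mod 2:
x^0: 1 + 1 = 0 (mod 2)
x^1: 1 + 0 = 1 (mod 2)
x^2: 0 + 1 = 1 (mod 2)
Result: x + x^2

f + g = x + x^2


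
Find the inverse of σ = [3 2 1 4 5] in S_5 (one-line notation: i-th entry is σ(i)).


To find σ⁻¹, swap domain and range:
σ(1) = 3 → σ⁻¹(3) = 1
σ(2) = 2 → σ⁻¹(2) = 2
σ(3) = 1 → σ⁻¹(1) = 3
σ(4) = 4 → σ⁻¹(4) = 4
σ(5) = 5 → σ⁻¹(5) = 5

σ⁻¹ = [3 2 1 4 5]


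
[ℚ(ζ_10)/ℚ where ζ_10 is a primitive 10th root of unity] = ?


[ℚ(ζ_n):ℚ] = deg Φ_n(x) = φ(n). Here φ(10) = 4

[ℚ(ζ_10)/ℚ where ζ_10 is a primitive 10th root of unity] = 4


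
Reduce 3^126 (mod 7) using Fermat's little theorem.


Fermat's little theorem: if p is prime and gcd(a,p)=1, then a^(p-1) ≡ 1 (mod p)
p = 7 is prime, gcd(3,7) = 1
Reduce exponent: 126 mod 6 = 0
So 3^126 ≡ 3^0 (mod 7)
3^0 = 1

3^126 ≡ 1 (mod 7)


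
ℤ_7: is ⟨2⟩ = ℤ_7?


g generates ℤ_n iff gcd(g, n) = 1
gcd(2, 7) = 1
Since gcd = 1, 2 is a generator.

Yes, 2 generates ℤ_7


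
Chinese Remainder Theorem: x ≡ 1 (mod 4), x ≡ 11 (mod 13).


m₁ = 4, m₂ = 13, gcd = 1, so CRT applies. M = m₁·m₂ = 52
Let M₁ = M/m₁ = 13, M₂ = M/m₂ = 4
Find y₁ ≡ M₁⁻¹ (mod m₁): 13⁻¹ ≡ 1 (mod 4)
Find y₂ ≡ M₂⁻¹ (mod m₂): 4⁻¹ ≡ 10 (mod 13)
x = a₁·M₁·y₁ + a₂·M₂·y₂ = 1·13·1 + 11·4·10 = 453
Reduce mod 52: x ≡ 37
Check: 37 mod 4 = 1 ✓, 37 mod 13 = 11 ✓

x ≡ 37 (mod 52)


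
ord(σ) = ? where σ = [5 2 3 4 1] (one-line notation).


Cycle decomposition: (1 5)
Cycle lengths: 2
Order = lcm(2) = 2

ord(σ) = 2


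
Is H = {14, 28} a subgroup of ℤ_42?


Subgroup test for H = {14, 28} in (ℤ_42, +):
(1) 0 ∈ H? No
(2) Closure: for all a,b ∈ H, (a+b) mod 42 ∈ H? No  [counterexample: 14 + 28 = 0 ∉ H]
(3) Inverses: for all a ∈ H, -a mod 42 ∈ H? Yes

No, H is not a subgroup of ℤ_42


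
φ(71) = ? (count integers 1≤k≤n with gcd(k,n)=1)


Factor n: 71 = 71
φ(n) = n · ∏(1 - 1/p) over distinct primes p | n
φ(71) = 71 · (1 - 1/71) = 70

φ(71) = 70


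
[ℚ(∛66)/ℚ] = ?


∛66 has minimal polynomial x³ - 66 (irreducible over ℚ since 66 is not a perfect cube)

[ℚ(∛66)/ℚ] = 3


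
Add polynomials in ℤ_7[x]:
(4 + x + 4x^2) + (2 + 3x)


Add coefficients mod 7:
x^0: 4 + 2 = 6 (mod 7)
x^1: 1 + 3 = 4 (mod 7)
x^2: 4 + 0 = 4 (mod 7)
Result: 6 + 4x + 4x^2

f + g = 6 + 4x + 4x^2


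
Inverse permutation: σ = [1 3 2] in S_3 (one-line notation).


To find σ⁻¹, swap domain and range:
σ(1) = 1 → σ⁻¹(1) = 1
σ(2) = 3 → σ⁻¹(3) = 2
σ(3) = 2 → σ⁻¹(2) = 3

σ⁻¹ = [1 3 2]


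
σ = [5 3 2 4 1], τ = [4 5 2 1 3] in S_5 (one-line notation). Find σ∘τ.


σ∘τ: apply τ first, then σ
1 →τ 4 →σ 4
2 →τ 5 →σ 1
3 →τ 2 →σ 3
4 →τ 1 →σ 5
5 →τ 3 →σ 2

σ∘τ = [4 1 3 5 2]


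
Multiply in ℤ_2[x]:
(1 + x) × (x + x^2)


Expand and collect like terms; reduce coefficients mod 2:
x^0: 1·0 = 0 ≡ 0 (mod 2)
x^1: 1·1 + 1·0 = 1 ≡ 1 (mod 2)
x^2: 1·1 + 1·1 = 2 ≡ 0 (mod 2)
x^3: 1·1 = 1 ≡ 1 (mod 2)
Result: x + x^3

f · g = x + x^3


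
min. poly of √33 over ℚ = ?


√33 satisfies x² - 33 = 0, irreducible over ℚ since 33 is squarefree

Minimal polynomial: x² - 33


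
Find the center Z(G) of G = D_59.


Z(G) = {g ∈ G | gx = xg for all x ∈ G}
For odd n, Z(D_n) = {e}: no nontrivial rotation commutes with all reflections

Z(D_59) = {e}


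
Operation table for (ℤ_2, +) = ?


Elements: {0, 1}
Operation: addition mod 2
Entry (a, b) = (a + b) mod 2

Cayley table:
  | 0 | 1
0 | 0 | 1
1 | 1 | 0


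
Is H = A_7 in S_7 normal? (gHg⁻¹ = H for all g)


H = A_7 in S_7
A_7 has index 2 in S_7, and every subgroup of index 2 is normal

Yes, normal subgroup


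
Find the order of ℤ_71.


ℤ_n has n elements.

|ℤ_71| = 71


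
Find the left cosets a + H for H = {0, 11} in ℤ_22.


H = {0, 11}, |H| = 2
Number of cosets = |G|/|H| = 22/2 = 11
0 + H = {0, 11}
1 + H = {1, 12}
2 + H = {2, 13}
3 + H = {3, 14}
4 + H = {4, 15}
5 + H = {5, 16}
6 + H = {6, 17}
7 + H = {7, 18}
8 + H = {8, 19}
9 + H = {9, 20}
10 + H = {10, 21}

Cosets: 0+H={0,11}; 1+H={1,12}; 2+H={2,13}; 3+H={3,14}; 4+H={4,15}; 5+H={5,16}; 6+H={6,17}; 7+H={7,18}; 8+H={8,19}; 9+H={9,20}; 10+H={10,21}


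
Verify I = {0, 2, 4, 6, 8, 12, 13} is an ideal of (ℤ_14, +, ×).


Check ideal conditions for I = {0, 2, 4, 6, 8, 12, 13} in ℤ_14:
(1) I is an additive subgroup? No
(2) For r ∈ ℤ_14 and a ∈ I: r·a ∈ I? No  [counterexample: r=2, a=12, r·a mod 14 = 10 ∉ I]

No, I is not an ideal of ℤ_14


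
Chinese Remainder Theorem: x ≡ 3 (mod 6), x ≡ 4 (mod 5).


m₁ = 6, m₂ = 5, gcd = 1, so CRT applies. M = m₁·m₂ = 30
Let M₁ = M/m₁ = 5, M₂ = M/m₂ = 6
Find y₁ ≡ M₁⁻¹ (mod m₁): 5⁻¹ ≡ 5 (mod 6)
Find y₂ ≡ M₂⁻¹ (mod m₂): 6⁻¹ ≡ 1 (mod 5)
x = a₁·M₁·y₁ + a₂·M₂·y₂ = 3·5·5 + 4·6·1 = 99
Reduce mod 30: x ≡ 9
Check: 9 mod 6 = 3 ✓, 9 mod 5 = 4 ✓

x ≡ 9 (mod 30)


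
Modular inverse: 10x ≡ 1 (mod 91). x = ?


Use the extended Euclidean algorithm to write 1 = 10·s + 91·t; then s mod 91 is the inverse.
Euclidean algorithm:
  10 = 0·91 + 10
  91 = 9·10 + 1
  10 = 10·1 + 0
gcd(10,91) = 1
Back-substitution gives: 10·(-9) + 91·(1) = 1
So 10⁻¹ ≡ -9 ≡ 82 (mod 91)
Check: 10 × 82 = 820 ≡ 1 (mod 91) ✓

10⁻¹ ≡ 82 (mod 91)


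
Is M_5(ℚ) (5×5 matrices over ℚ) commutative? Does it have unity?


Matrix multiplication is non-commutative for n ≥ 2; the identity matrix I is the unity; singular matrices give zero divisors, so not an integral domain
Commutative: No
Integral domain: No
Has unity: Yes

M_5(ℚ) (5×5 matrices over ℚ): Commutative=No, Unity=Yes


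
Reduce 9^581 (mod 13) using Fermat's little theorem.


Fermat's little theorem: if p is prime and gcd(a,p)=1, then a^(p-1) ≡ 1 (mod p)
p = 13 is prime, gcd(9,13) = 1
Reduce exponent: 581 mod 12 = 5
So 9^581 ≡ 9^5 (mod 13)
9^5 mod 13 = 3

9^581 ≡ 3 (mod 13)


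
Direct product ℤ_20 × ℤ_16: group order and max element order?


|ℤ_20 × ℤ_16| = 20 × 16 = 320
Max element order = lcm(20,16) = 80
Cyclic? No (gcd=4)

|ℤ_20×ℤ_16| = 320, max element order = 80


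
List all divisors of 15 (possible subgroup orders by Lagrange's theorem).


Lagrange's theorem: |H| divides |G|
|G| = 15
Divisors of 15: 1, 3, 5, 15

Possible subgroup orders: {1, 3, 5, 15}


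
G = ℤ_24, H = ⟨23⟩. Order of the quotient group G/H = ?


|⟨23⟩| = n / gcd(23, 24) = 24 / 1 = 24
H is normal (ℤ_24 is abelian).
|G/H| = |G| / |H| = 24 / 24 = 1

|G/H| = 1


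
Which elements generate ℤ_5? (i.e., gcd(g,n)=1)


g generates ℤ_n iff gcd(g,n) = 1
Checking each g ∈ {1,...,4}:
gcd(1,5) = 1
gcd(2,5) = 1
gcd(3,5) = 1
gcd(4,5) = 1
Generators: {1, 2, 3, 4}
Number of generators = φ(5) = 4

Generators of ℤ_5 = {1, 2, 3, 4}


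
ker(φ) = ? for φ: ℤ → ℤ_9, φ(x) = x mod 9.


Kernel = preimage of identity
ker(φ) = {x ∈ ℤ : x ≡ 0 (mod 9)} = 9ℤ = {0, ±9, ±18, ...}

ker(φ) = 9ℤ


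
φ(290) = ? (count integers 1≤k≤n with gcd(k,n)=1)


Factor n: 290 = 2 × 5 × 29
φ(n) = n · ∏(1 - 1/p) over distinct primes p | n
φ(290) = 290 · (1 - 1/2) · (1 - 1/5) · (1 - 1/29) = 112

φ(290) = 112


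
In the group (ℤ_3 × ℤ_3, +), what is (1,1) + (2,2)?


Operation: componentwise addition mod (3, 3)
(1,1) + (2,2) = ((a₁+b₁) mod 3, (a₂+b₂) mod 3) with a = (1,1), b = (2,2)

(1,1) + (2,2) = (0,0)


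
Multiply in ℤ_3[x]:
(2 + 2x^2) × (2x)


Expand and collect like terms; reduce coefficients mod 3:
x^0: 2·0 = 0 ≡ 0 (mod 3)
x^1: 2·2 + 0·0 = 4 ≡ 1 (mod 3)
x^2: 0·2 + 2·0 = 0 ≡ 0 (mod 3)
x^3: 2·2 = 4 ≡ 1 (mod 3)
Result: x + x^3

f · g = x + x^3


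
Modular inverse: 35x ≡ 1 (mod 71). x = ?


Use the extended Euclidean algorithm to write 1 = 35·s + 71·t; then s mod 71 is the inverse.
Euclidean algorithm:
  35 = 0·71 + 35
  71 = 2·35 + 1
  35 = 35·1 + 0
gcd(35,71) = 1
Back-substitution gives: 35·(-2) + 71·(1) = 1
So 35⁻¹ ≡ -2 ≡ 69 (mod 71)
Check: 35 × 69 = 2415 ≡ 1 (mod 71) ✓

35⁻¹ ≡ 69 (mod 71)


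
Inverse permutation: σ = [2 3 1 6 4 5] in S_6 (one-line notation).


To find σ⁻¹, swap domain and range:
σ(1) = 2 → σ⁻¹(2) = 1
σ(2) = 3 → σ⁻¹(3) = 2
σ(3) = 1 → σ⁻¹(1) = 3
σ(4) = 6 → σ⁻¹(6) = 4
σ(5) = 4 → σ⁻¹(4) = 5
σ(6) = 5 → σ⁻¹(5) = 6

σ⁻¹ = [3 1 2 5 6 4]


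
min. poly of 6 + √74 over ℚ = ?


Let α = 6 + √74. Then α - 6 = √74, so (α - 6)² = 74, giving α² - 12α - 38 = 0. Degree 2 and α ∉ ℚ, so this is the minimal polynomial.

Minimal polynomial: x² - 12x - 38


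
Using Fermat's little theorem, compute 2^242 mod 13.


Fermat's little theorem: if p is prime and gcd(a,p)=1, then a^(p-1) ≡ 1 (mod p)
p = 13 is prime, gcd(2,13) = 1
Reduce exponent: 242 mod 12 = 2
So 2^242 ≡ 2^2 (mod 13)
2^2 mod 13 = 4

2^242 ≡ 4 (mod 13)


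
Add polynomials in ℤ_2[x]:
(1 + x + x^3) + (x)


Add coefficients mod 2:
x^0: 1 + 0 = 1 (mod 2)
x^1: 1 + 1 = 0 (mod 2)
x^2: 0 + 0 = 0 (mod 2)
x^3: 1 + 0 = 1 (mod 2)
Result: 1 + x^3

f + g = 1 + x^3


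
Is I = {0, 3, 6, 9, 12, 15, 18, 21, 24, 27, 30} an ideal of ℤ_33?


Check ideal conditions for I = {0, 3, 6, 9, 12, 15, 18, 21, 24, 27, 30} in ℤ_33:
(1) I is an additive subgroup? Yes
(2) For r ∈ ℤ_33 and a ∈ I: r·a ∈ I? Yes

Yes, I is an ideal of ℤ_33


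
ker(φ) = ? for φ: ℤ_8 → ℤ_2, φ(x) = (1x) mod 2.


Kernel = preimage of identity
ker(φ) = {x ∈ ℤ_8 : 1x ≡ 0 (mod 2)}. Since 2 | 8, φ is well-defined. The kernel is the cyclic subgroup ⟨2⟩ of ℤ_8 (order 4), i.e. {0, 2, 4, 6}

ker(φ) = {0, 2, 4, 6}


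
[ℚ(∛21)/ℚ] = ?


∛21 has minimal polynomial x³ - 21 (irreducible over ℚ since 21 is not a perfect cube)

[ℚ(∛21)/ℚ] = 3


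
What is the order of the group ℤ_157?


ℤ_n has n elements.

|ℤ_157| = 157


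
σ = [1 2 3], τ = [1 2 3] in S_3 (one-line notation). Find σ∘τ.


σ∘τ: apply τ first, then σ
1 →τ 1 →σ 1
2 →τ 2 →σ 2
3 →τ 3 →σ 3

σ∘τ = [1 2 3]


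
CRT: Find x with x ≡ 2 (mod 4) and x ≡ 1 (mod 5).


m₁ = 4, m₂ = 5, gcd = 1, so CRT applies. M = m₁·m₂ = 20
Let M₁ = M/m₁ = 5, M₂ = M/m₂ = 4
Find y₁ ≡ M₁⁻¹ (mod m₁): 5⁻¹ ≡ 1 (mod 4)
Find y₂ ≡ M₂⁻¹ (mod m₂): 4⁻¹ ≡ 4 (mod 5)
x = a₁·M₁·y₁ + a₂·M₂·y₂ = 2·5·1 + 1·4·4 = 26
Reduce mod 20: x ≡ 6
Check: 6 mod 4 = 2 ✓, 6 mod 5 = 1 ✓

x ≡ 6 (mod 20)


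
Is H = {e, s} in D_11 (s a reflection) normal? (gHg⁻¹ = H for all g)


H = {e, s} in D_11 (s a reflection)
r·s·r⁻¹ = sr⁻² ≠ s for n ≥ 3, so {e, s} is not closed under conjugation

No, not a normal subgroup


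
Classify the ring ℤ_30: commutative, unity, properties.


ℤ_30 is a commutative ring with unity 1; 30 = 2×15 is composite, so 2·15 ≡ 0 gives zero divisors (not an integral domain)
Commutative: Yes
Integral domain: No
Has unity: Yes

ℤ_30: Commutative=Yes, Unity=Yes


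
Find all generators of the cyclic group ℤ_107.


g generates ℤ_n iff gcd(g,n) = 1
Prime factors of 107: 107
Generators are g ∈ {1,...,106} not divisible by any of these primes.
Generators: {1, 2, 3, 4, 5, 6, 7, 8, 9, 10, 11, 12, 13, 14, 15, 16, 17, 18, 19, 20, 21, 22, 23, 24, 25, 26, 27, 28, 29, 30, 31, 32, 33, 34, 35, 36, 37, 38, 39, 40, 41, 42, 43, 44, 45, 46, 47, 48, 49, 50, 51, 52, 53, 54, 55, 56, 57, 58, 59, 60, 61, 62, 63, 64, 65, 66, 67, 68, 69, 70, 71, 72, 73, 74, 75, 76, 77, 78, 79, 80, 81, 82, 83, 84, 85, 86, 87, 88, 89, 90, 91, 92, 93, 94, 95, 96, 97, 98, 99, 100, 101, 102, 103, 104, 105, 106}
Number of generators = φ(107) = 106

Generators of ℤ_107 = {1, 2, 3, 4, 5, 6, 7, 8, 9, 10, 11, 12, 13, 14, 15, 16, 17, 18, 19, 20, 21, 22, 23, 24, 25, 26, 27, 28, 29, 30, 31, 32, 33, 34, 35, 36, 37, 38, 39, 40, 41, 42, 43, 44, 45, 46, 47, 48, 49, 50, 51, 52, 53, 54, 55, 56, 57, 58, 59, 60, 61, 62, 63, 64, 65, 66, 67, 68, 69, 70, 71, 72, 73, 74, 75, 76, 77, 78, 79, 80, 81, 82, 83, 84, 85, 86, 87, 88, 89, 90, 91, 92, 93, 94, 95, 96, 97, 98, 99, 100, 101, 102, 103, 104, 105, 106}


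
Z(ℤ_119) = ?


Z(G) = {g ∈ G | gx = xg for all x ∈ G}
ℤ_119 is abelian, so Z(G) = G

Z(ℤ_119) = ℤ_119


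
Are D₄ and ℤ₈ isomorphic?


Comparing D₄ and ℤ₈:
D₄ is non-abelian, ℤ₈ is abelian

No, D₄ ≇ ℤ₈


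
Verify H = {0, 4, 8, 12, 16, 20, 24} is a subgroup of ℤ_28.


Subgroup test for H = {0, 4, 8, 12, 16, 20, 24} in (ℤ_28, +):
(1) 0 ∈ H? Yes
(2) Closure: for all a,b ∈ H, (a+b) mod 28 ∈ H? Yes
(3) Inverses: for all a ∈ H, -a mod 28 ∈ H? Yes

Yes, H is a subgroup of ℤ_28


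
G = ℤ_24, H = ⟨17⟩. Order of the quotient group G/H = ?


|⟨17⟩| = n / gcd(17, 24) = 24 / 1 = 24
H is normal (ℤ_24 is abelian).
|G/H| = |G| / |H| = 24 / 24 = 1

|G/H| = 1


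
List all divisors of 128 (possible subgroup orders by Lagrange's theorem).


Lagrange's theorem: |H| divides |G|
|G| = 128
Divisors of 128: 1, 2, 4, 8, 16, 32, 64, 128

Possible subgroup orders: {1, 2, 4, 8, 16, 32, 64, 128}


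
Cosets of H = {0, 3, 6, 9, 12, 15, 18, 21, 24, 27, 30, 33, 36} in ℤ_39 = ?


H = {0, 3, 6, 9, 12, 15, 18, 21, 24, 27, 30, 33, 36}, |H| = 13
Number of cosets = |G|/|H| = 39/13 = 3
0 + H = {0, 3, 6, 9, 12, 15, 18, 21, 24, 27, 30, 33, 36}
1 + H = {1, 4, 7, 10, 13, 16, 19, 22, 25, 28, 31, 34, 37}
2 + H = {2, 5, 8, 11, 14, 17, 20, 23, 26, 29, 32, 35, 38}

Cosets: 0+H={0,3,6,9,12,15,18,21,24,27,30,33,36}; 1+H={1,4,7,10,13,16,19,22,25,28,31,34,37}; 2+H={2,5,8,11,14,17,20,23,26,29,32,35,38}
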